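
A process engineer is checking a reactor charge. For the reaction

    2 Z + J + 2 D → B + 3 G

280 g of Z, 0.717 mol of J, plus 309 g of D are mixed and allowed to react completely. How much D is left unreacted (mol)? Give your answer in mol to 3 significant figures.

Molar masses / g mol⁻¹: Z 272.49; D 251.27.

0.202 mol

n(Z) = 280.0 / 272.49 = 1.028 mol
n(J) = 0.7170 mol
n(D) = 309.0 / 251.27 = 1.230 mol
n/ν for Z = 1.028/2 = 0.5140
n/ν for J = 0.7170/1 = 0.7170
n/ν for D = 1.230/2 = 0.6150
Smallest n/ν is Z → limiting reagent.
D consumed = (2/2) × 1.028 = 1.028 mol
D remaining = 1.230 − 1.028 = 0.2020 mol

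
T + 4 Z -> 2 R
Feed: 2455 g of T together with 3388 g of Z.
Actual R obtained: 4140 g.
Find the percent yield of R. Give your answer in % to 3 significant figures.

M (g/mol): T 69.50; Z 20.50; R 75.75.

n(T) = 2455 / 69.50 = 35.32 mol
n(Z) = 3388 / 20.50 = 165.3 mol
n/ν for T = 35.32/1 = 35.32
n/ν for Z = 165.3/4 = 41.33
Smallest n/ν is T → limiting reagent.
theoretical n(R) = (2/1) × 35.32 = 70.64 mol → 5351 g
% yield = 4140 / 5351 × 100 = 77.37 %

77.4 %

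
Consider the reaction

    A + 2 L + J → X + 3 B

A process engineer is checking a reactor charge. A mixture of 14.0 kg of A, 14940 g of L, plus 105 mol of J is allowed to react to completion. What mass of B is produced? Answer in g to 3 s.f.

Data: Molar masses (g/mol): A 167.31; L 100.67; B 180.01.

n(A) = 14.00×1000 / 167.31 = 83.68 mol
n(L) = 14940 / 100.67 = 148.4 mol
n(J) = 105.0 mol
n/ν for A = 83.68/1 = 83.68
n/ν for L = 148.4/2 = 74.20
n/ν for J = 105.0/1 = 105.0
Smallest n/ν is L → limiting reagent.
n(B) = (3/2) × 148.4 = 222.6 mol
mass = 222.6 × 180.01 = 40070 g

40100 g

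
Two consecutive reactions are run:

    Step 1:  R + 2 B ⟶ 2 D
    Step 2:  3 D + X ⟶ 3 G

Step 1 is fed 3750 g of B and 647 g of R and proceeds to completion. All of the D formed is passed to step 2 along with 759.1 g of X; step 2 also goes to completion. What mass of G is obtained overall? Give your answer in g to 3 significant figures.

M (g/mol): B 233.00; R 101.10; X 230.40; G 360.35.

Step 1:
n(B) = 3750 / 233.00 = 16.09 mol
n(R) = 647.0 / 101.10 = 6.400 mol
n/ν for B = 16.09/2 = 8.045
n/ν for R = 6.400/1 = 6.400
Smallest n/ν is R → limiting reagent.
n(D) produced = (2/1) × 6.400 = 12.80 mol
Step 2:
n(D) available = 12.80 mol
n(X) = 759.1 / 230.40 = 3.295 mol
n/ν for D = 12.80/3 = 4.267
n/ν for X = 3.295/1 = 3.295
Smallest n/ν is X → limiting reagent.
n(G) = (3/1) × 3.295 = 9.885 mol
mass = 9.885 × 360.35 = 3562 g

3560 g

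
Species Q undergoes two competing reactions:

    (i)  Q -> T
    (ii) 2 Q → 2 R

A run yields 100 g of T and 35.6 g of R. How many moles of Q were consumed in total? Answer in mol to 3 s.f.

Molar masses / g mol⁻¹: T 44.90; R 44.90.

n(T) = 100 / 44.90 = 2.227 mol
n(R) = 35.6 / 44.90 = 0.7929 mol
n(Q) via (i) = (1/1)×2.227 = 2.227 mol
n(Q) via (ii) = (2/2)×0.7929 = 0.7929 mol
total n(Q) = 2.227 + 0.7929 = 3.020 mol

3.02 mol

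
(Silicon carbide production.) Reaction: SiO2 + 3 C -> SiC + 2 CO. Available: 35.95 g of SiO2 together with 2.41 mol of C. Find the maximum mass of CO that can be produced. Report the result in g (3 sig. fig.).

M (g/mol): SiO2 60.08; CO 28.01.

33.5 g

n(SiO2) = 35.95 / 60.08 = 0.5984 mol
n(C) = 2.410 mol
n/ν for SiO2 = 0.5984/1 = 0.5984
n/ν for C = 2.410/3 = 0.8033
Smallest n/ν is SiO2 → limiting reagent.
n(CO) = (2/1) × 0.5984 = 1.197 mol
mass = 1.197 × 28.01 = 33.53 g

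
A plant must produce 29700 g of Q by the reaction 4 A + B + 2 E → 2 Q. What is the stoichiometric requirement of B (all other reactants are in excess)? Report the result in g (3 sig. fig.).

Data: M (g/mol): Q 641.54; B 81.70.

n(Q) = 29700 / 641.54 = 46.29 mol
n(B) = (1/2) × 46.29 = 23.15 mol
mass = 23.15 × 81.70 = 1891 g

1890 g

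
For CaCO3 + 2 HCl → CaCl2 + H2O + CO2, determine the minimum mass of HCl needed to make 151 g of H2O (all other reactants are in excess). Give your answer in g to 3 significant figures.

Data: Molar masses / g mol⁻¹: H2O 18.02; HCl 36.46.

n(H2O) = 151 / 18.02 = 8.380 mol
n(HCl) = (2/1) × 8.380 = 16.76 mol
mass = 16.76 × 36.46 = 611.1 g

611 g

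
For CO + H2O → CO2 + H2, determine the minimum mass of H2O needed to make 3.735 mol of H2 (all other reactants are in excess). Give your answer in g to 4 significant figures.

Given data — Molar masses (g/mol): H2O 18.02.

67.30 g

n(H2) = 3.735 mol
n(H2O) = (1/1) × 3.735 = 3.735 mol
mass = 3.735 × 18.02 = 67.30 g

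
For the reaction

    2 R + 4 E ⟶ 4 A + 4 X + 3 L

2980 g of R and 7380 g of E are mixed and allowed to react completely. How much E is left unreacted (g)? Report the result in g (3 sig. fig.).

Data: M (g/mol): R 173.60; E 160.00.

1890 g

n(R) = 2980 / 173.60 = 17.17 mol
n(E) = 7380 / 160.00 = 46.13 mol
n/ν → R: 8.585, E: 11.53; R is limiting.
E consumed = (4/2) × 17.17 = 34.34 mol
E remaining = 46.13 − 34.34 = 11.79 mol
mass = 11.79 × 160.00 = 1886 g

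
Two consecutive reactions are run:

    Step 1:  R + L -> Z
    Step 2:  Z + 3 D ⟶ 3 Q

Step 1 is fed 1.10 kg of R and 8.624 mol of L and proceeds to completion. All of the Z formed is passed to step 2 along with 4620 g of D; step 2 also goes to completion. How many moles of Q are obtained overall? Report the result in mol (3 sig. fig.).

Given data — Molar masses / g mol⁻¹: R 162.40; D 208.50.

20.3 mol

Step 1:
n(R) = 1.100×1000 / 162.40 = 6.773 mol
n(L) = 8.624 mol
n/ν → R: 6.773, L: 8.624; R is limiting.
n(Z) produced = (1/1) × 6.773 = 6.773 mol
Step 2:
n(Z) available = 6.773 mol
n(D) = 4620 / 208.50 = 22.16 mol
n/ν → Z: 6.773, D: 7.387; Z is limiting.
n(Q) = (3/1) × 6.773 = 20.32 mol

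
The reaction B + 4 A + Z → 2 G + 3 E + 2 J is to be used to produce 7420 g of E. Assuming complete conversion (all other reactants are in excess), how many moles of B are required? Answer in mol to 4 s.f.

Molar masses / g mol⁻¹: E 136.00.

18.19 mol

n(E) = 7420 / 136.00 = 54.56 mol
n(B) = (1/3) × 54.56 = 18.19 mol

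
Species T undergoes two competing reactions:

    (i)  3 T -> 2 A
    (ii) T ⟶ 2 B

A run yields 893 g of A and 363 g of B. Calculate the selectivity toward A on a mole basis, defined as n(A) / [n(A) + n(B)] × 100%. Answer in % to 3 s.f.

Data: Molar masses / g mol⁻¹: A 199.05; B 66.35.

45.1 %

n(A) = 893 / 199.05 = 4.486 mol
n(B) = 363 / 66.35 = 5.471 mol
selectivity = 4.486/(4.486+5.471) × 100 = 45.05 %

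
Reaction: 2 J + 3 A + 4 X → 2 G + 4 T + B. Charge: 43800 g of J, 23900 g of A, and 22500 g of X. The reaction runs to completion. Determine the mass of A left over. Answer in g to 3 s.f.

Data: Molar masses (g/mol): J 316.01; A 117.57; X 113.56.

6430 g

n(J) = 43800 / 316.01 = 138.6 mol
n(A) = 23900 / 117.57 = 203.3 mol
n(X) = 22500 / 113.56 = 198.1 mol
n/ν → J: 69.30, A: 67.77, X: 49.53; X is limiting.
A consumed = (3/4) × 198.1 = 148.6 mol
A remaining = 203.3 − 148.6 = 54.70 mol
mass = 54.70 × 117.57 = 6431 g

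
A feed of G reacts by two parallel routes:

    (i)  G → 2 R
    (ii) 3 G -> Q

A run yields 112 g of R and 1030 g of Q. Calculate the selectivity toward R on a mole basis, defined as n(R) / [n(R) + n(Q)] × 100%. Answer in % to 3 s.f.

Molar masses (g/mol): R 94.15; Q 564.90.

39.5 %

n(R) = 112 / 94.15 = 1.190 mol
n(Q) = 1030 / 564.90 = 1.823 mol
selectivity = 1.190/(1.190+1.823) × 100 = 39.50 %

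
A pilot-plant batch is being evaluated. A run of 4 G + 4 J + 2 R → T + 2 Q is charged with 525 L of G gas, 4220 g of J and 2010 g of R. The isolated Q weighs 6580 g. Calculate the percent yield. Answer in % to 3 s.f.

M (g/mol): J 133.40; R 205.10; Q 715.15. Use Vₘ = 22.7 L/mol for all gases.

n(G) = 525.0 / 22.7 = 23.13 mol
n(J) = 4220 / 133.40 = 31.63 mol
n(R) = 2010 / 205.10 = 9.800 mol
n/ν for G = 23.13/4 = 5.783
n/ν for J = 31.63/4 = 7.908
n/ν for R = 9.800/2 = 4.900
Smallest n/ν is R → limiting reagent.
theoretical n(Q) = (2/2) × 9.800 = 9.800 mol → 7008 g
% yield = 6580 / 7008 × 100 = 93.89 %

93.9 %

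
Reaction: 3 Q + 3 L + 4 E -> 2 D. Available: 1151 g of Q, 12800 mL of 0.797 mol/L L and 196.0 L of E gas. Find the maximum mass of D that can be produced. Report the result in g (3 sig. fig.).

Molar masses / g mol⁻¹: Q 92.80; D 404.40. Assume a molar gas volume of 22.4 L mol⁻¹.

n(Q) = 1151 / 92.80 = 12.40 mol
n(L) = 0.797 × 12800/1000 = 10.20 mol
n(E) = 196.0 / 22.4 = 8.750 mol
n/ν → Q: 4.133, L: 3.400, E: 2.188; E is limiting.
n(D) = (2/4) × 8.750 = 4.375 mol
mass = 4.375 × 404.40 = 1769 g

1770 g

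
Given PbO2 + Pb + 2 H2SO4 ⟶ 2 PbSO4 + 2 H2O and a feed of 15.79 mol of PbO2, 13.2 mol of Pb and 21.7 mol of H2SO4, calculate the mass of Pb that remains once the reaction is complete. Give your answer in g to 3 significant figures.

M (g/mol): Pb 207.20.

487 g

n(PbO2) = 15.79 mol
n(Pb) = 13.20 mol
n(H2SO4) = 21.70 mol
n/ν for PbO2 = 15.79/1 = 15.79
n/ν for Pb = 13.20/1 = 13.20
n/ν for H2SO4 = 21.70/2 = 10.85
Smallest n/ν is H2SO4 → limiting reagent.
Pb consumed = (1/2) × 21.70 = 10.85 mol
Pb remaining = 13.20 − 10.85 = 2.350 mol
mass = 2.350 × 207.20 = 486.9 g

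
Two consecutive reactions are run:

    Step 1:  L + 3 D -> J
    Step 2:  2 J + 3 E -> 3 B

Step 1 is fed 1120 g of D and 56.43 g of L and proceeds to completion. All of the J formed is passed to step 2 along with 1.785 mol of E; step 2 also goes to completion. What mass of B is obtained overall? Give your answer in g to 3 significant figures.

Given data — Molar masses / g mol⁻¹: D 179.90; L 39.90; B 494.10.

Step 1:
n(D) = 1120 / 179.90 = 6.226 mol
n(L) = 56.43 / 39.90 = 1.414 mol
n/ν for D = 6.226/3 = 2.075
n/ν for L = 1.414/1 = 1.414
Smallest n/ν is L → limiting reagent.
n(J) produced = (1/1) × 1.414 = 1.414 mol
Step 2:
n(J) available = 1.414 mol
n(E) = 1.785 mol
n/ν for J = 1.414/2 = 0.7070
n/ν for E = 1.785/3 = 0.5950
Smallest n/ν is E → limiting reagent.
n(B) = (3/3) × 1.785 = 1.785 mol
mass = 1.785 × 494.10 = 882.0 g

882 g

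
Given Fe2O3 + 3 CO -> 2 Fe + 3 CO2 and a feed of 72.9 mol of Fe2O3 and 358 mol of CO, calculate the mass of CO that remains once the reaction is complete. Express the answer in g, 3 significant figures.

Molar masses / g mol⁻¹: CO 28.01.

n(Fe2O3) = 72.90 mol
n(CO) = 358.0 mol
n/ν → Fe2O3: 72.90, CO: 119.3; Fe2O3 is limiting.
CO consumed = (3/1) × 72.90 = 218.7 mol
CO remaining = 358.0 − 218.7 = 139.3 mol
mass = 139.3 × 28.01 = 3902 g

3900 g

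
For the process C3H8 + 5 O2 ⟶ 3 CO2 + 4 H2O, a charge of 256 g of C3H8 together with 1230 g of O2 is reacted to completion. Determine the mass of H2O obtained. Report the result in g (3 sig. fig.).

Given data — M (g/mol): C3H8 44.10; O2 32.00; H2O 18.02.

418 g

n(C3H8) = 256.0 / 44.10 = 5.805 mol
n(O2) = 1230 / 32.00 = 38.44 mol
n/ν for C3H8 = 5.805/1 = 5.805
n/ν for O2 = 38.44/5 = 7.688
Smallest n/ν is C3H8 → limiting reagent.
n(H2O) = (4/1) × 5.805 = 23.22 mol
mass = 23.22 × 18.02 = 418.4 g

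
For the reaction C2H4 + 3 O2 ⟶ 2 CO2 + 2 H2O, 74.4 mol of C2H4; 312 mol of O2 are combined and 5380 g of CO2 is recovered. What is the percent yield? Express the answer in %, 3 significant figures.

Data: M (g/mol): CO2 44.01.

n(C2H4) = 74.40 mol
n(O2) = 312.0 mol
n/ν for C2H4 = 74.40/1 = 74.40
n/ν for O2 = 312.0/3 = 104.0
Smallest n/ν is C2H4 → limiting reagent.
theoretical n(CO2) = (2/1) × 74.40 = 148.8 mol → 6549 g
% yield = 5380 / 6549 × 100 = 82.15 %

82.2 %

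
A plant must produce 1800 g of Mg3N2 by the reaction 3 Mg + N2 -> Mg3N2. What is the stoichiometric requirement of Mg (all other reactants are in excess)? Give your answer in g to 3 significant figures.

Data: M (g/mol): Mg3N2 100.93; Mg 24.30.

1300 g

n(Mg3N2) = 1800 / 100.93 = 17.83 mol
n(Mg) = (3/1) × 17.83 = 53.49 mol
mass = 53.49 × 24.30 = 1300 g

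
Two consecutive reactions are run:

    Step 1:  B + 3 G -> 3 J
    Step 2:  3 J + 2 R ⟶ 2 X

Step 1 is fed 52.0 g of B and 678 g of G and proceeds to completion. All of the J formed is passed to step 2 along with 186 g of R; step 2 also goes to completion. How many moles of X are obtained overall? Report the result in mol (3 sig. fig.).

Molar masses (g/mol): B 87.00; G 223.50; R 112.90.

1.20 mol

Step 1:
n(B) = 52.00 / 87.00 = 0.5977 mol
n(G) = 678.0 / 223.50 = 3.034 mol
n/ν for B = 0.5977/1 = 0.5977
n/ν for G = 3.034/3 = 1.011
Smallest n/ν is B → limiting reagent.
n(J) produced = (3/1) × 0.5977 = 1.793 mol
Step 2:
n(J) available = 1.793 mol
n(R) = 186.0 / 112.90 = 1.647 mol
n/ν for J = 1.793/3 = 0.5977
n/ν for R = 1.647/2 = 0.8235
Smallest n/ν is J → limiting reagent.
n(X) = (2/3) × 1.793 = 1.195 mol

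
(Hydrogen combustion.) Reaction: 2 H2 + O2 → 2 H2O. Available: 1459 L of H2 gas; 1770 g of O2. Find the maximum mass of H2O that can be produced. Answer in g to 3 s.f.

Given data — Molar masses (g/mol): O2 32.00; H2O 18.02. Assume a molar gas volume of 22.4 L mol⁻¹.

1170 g

n(H2) = 1459 / 22.4 = 65.13 mol
n(O2) = 1770 / 32.00 = 55.31 mol
n/ν for H2 = 65.13/2 = 32.57
n/ν for O2 = 55.31/1 = 55.31
Smallest n/ν is H2 → limiting reagent.
n(H2O) = (2/2) × 65.13 = 65.13 mol
mass = 65.13 × 18.02 = 1174 g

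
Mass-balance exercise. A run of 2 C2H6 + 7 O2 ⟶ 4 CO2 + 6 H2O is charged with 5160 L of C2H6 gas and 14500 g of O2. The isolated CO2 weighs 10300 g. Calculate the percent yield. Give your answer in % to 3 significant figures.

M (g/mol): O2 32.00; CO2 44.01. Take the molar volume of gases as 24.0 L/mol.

90.4 %

n(C2H6) = 5160 / 24.0 = 215.0 mol
n(O2) = 14500 / 32.00 = 453.1 mol
n/ν for C2H6 = 215.0/2 = 107.5
n/ν for O2 = 453.1/7 = 64.73
Smallest n/ν is O2 → limiting reagent.
theoretical n(CO2) = (4/7) × 453.1 = 258.9 mol → 11390 g
% yield = 10300 / 11390 × 100 = 90.43 %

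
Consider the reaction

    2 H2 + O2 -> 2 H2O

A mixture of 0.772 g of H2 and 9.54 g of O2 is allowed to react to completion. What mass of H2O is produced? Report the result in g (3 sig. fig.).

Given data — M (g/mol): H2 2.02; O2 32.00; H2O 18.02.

6.89 g

n(H2) = 0.7720 / 2.02 = 0.3822 mol
n(O2) = 9.540 / 32.00 = 0.2981 mol
n/ν for H2 = 0.3822/2 = 0.1911
n/ν for O2 = 0.2981/1 = 0.2981
Smallest n/ν is H2 → limiting reagent.
n(H2O) = (2/2) × 0.3822 = 0.3822 mol
mass = 0.3822 × 18.02 = 6.887 g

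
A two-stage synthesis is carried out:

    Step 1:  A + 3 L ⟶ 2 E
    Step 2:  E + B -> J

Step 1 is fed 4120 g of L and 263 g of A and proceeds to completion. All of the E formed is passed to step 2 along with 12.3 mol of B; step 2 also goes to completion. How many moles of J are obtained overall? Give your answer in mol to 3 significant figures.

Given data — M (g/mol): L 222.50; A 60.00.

8.77 mol

Step 1:
n(L) = 4120 / 222.50 = 18.52 mol
n(A) = 263.0 / 60.00 = 4.383 mol
n/ν for L = 18.52/3 = 6.173
n/ν for A = 4.383/1 = 4.383
Smallest n/ν is A → limiting reagent.
n(E) produced = (2/1) × 4.383 = 8.766 mol
Step 2:
n(E) available = 8.766 mol
n(B) = 12.30 mol
n/ν for E = 8.766/1 = 8.766
n/ν for B = 12.30/1 = 12.30
Smallest n/ν is E → limiting reagent.
n(J) = (1/1) × 8.766 = 8.766 mol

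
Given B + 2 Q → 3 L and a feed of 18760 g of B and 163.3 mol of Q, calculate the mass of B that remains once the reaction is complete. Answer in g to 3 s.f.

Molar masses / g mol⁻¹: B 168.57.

5000 g

n(B) = 18760 / 168.57 = 111.3 mol
n(Q) = 163.3 mol
n/ν for B = 111.3/1 = 111.3
n/ν for Q = 163.3/2 = 81.65
Smallest n/ν is Q → limiting reagent.
B consumed = (1/2) × 163.3 = 81.65 mol
B remaining = 111.3 − 81.65 = 29.65 mol
mass = 29.65 × 168.57 = 4998 g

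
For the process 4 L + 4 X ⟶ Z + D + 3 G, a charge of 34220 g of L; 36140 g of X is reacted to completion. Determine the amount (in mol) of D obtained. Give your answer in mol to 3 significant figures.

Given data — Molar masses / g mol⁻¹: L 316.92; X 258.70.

n(L) = 34220 / 316.92 = 108.0 mol
n(X) = 36140 / 258.70 = 139.7 mol
n/ν for L = 108.0/4 = 27.00
n/ν for X = 139.7/4 = 34.93
Smallest n/ν is L → limiting reagent.
n(D) = (1/4) × 108.0 = 27.00 mol

27.0 mol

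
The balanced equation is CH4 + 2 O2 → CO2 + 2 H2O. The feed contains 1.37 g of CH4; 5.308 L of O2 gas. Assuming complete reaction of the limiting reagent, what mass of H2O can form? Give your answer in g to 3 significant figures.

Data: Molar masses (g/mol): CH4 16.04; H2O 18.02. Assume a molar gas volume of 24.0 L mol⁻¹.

n(CH4) = 1.370 / 16.04 = 0.08541 mol
n(O2) = 5.308 / 24.0 = 0.2212 mol
n/ν → CH4: 0.08541, O2: 0.1106; CH4 is limiting.
n(H2O) = (2/1) × 0.08541 = 0.1708 mol
mass = 0.1708 × 18.02 = 3.078 g

3.08 g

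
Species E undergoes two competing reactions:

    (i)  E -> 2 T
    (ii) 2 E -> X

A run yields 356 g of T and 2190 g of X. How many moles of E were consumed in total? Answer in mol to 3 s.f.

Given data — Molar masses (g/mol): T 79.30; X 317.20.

16.1 mol

n(T) = 356 / 79.30 = 4.489 mol
n(X) = 2190 / 317.20 = 6.904 mol
n(E) via (i) = (1/2)×4.489 = 2.245 mol
n(E) via (ii) = (2/1)×6.904 = 13.81 mol
total n(E) = 2.245 + 13.81 = 16.06 mol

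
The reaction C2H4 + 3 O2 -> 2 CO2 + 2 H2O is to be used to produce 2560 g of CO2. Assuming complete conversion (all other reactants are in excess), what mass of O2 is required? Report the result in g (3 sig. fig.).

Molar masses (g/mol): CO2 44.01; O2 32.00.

n(CO2) = 2560 / 44.01 = 58.17 mol
n(O2) = (3/2) × 58.17 = 87.26 mol
mass = 87.26 × 32.00 = 2792 g

2790 g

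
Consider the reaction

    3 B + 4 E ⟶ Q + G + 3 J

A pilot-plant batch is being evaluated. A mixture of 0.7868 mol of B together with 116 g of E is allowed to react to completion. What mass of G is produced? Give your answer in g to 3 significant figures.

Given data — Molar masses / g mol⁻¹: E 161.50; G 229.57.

41.2 g

n(B) = 0.7868 mol
n(E) = 116.0 / 161.50 = 0.7183 mol
n/ν → B: 0.2623, E: 0.1796; E is limiting.
n(G) = (1/4) × 0.7183 = 0.1796 mol
mass = 0.1796 × 229.57 = 41.23 g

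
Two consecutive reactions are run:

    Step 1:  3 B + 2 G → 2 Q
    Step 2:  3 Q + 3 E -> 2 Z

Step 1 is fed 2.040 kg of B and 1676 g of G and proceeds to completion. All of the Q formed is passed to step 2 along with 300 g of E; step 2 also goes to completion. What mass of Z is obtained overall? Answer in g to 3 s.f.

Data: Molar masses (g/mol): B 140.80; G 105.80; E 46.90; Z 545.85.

2330 g

Step 1:
n(B) = 2.040×1000 / 140.80 = 14.49 mol
n(G) = 1676 / 105.80 = 15.84 mol
n/ν for B = 14.49/3 = 4.830
n/ν for G = 15.84/2 = 7.920
Smallest n/ν is B → limiting reagent.
n(Q) produced = (2/3) × 14.49 = 9.660 mol
Step 2:
n(Q) available = 9.660 mol
n(E) = 300.0 / 46.90 = 6.397 mol
n/ν for Q = 9.660/3 = 3.220
n/ν for E = 6.397/3 = 2.132
Smallest n/ν is E → limiting reagent.
n(Z) = (2/3) × 6.397 = 4.265 mol
mass = 4.265 × 545.85 = 2328 g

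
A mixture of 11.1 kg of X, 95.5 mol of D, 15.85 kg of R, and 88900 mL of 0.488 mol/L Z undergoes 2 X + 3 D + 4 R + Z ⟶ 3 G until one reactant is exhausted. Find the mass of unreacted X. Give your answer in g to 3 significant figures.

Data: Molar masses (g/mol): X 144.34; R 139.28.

n(X) = 11.10×1000 / 144.34 = 76.90 mol
n(D) = 95.50 mol
n(R) = 15.85×1000 / 139.28 = 113.8 mol
n(Z) = 0.488 × 88900/1000 = 43.38 mol
n/ν for X = 76.90/2 = 38.45
n/ν for D = 95.50/3 = 31.83
n/ν for R = 113.8/4 = 28.45
n/ν for Z = 43.38/1 = 43.38
Smallest n/ν is R → limiting reagent.
X consumed = (2/4) × 113.8 = 56.90 mol
X remaining = 76.90 − 56.90 = 20.00 mol
mass = 20.00 × 144.34 = 2887 g

2890 g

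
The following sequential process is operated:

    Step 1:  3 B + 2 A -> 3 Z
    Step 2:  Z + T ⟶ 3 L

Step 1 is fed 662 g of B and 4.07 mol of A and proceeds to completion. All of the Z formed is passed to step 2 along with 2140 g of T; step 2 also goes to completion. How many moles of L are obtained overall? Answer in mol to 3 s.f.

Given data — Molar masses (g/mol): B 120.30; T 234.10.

16.5 mol

Step 1:
n(B) = 662.0 / 120.30 = 5.503 mol
n(A) = 4.070 mol
n/ν for B = 5.503/3 = 1.834
n/ν for A = 4.070/2 = 2.035
Smallest n/ν is B → limiting reagent.
n(Z) produced = (3/3) × 5.503 = 5.503 mol
Step 2:
n(Z) available = 5.503 mol
n(T) = 2140 / 234.10 = 9.141 mol
n/ν for Z = 5.503/1 = 5.503
n/ν for T = 9.141/1 = 9.141
Smallest n/ν is Z → limiting reagent.
n(L) = (3/1) × 5.503 = 16.51 mol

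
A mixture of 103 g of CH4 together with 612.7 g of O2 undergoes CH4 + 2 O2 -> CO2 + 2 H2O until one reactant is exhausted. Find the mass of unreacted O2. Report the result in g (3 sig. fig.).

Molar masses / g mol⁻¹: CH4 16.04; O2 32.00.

n(CH4) = 103.0 / 16.04 = 6.421 mol
n(O2) = 612.7 / 32.00 = 19.15 mol
n/ν → CH4: 6.421, O2: 9.575; CH4 is limiting.
O2 consumed = (2/1) × 6.421 = 12.84 mol
O2 remaining = 19.15 − 12.84 = 6.310 mol
mass = 6.310 × 32.00 = 201.9 g

202 g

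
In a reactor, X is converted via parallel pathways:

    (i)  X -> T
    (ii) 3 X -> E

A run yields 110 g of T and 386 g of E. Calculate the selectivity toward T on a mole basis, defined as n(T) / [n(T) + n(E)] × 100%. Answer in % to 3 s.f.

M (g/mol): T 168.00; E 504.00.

46.1 %

n(T) = 110 / 168.00 = 0.6548 mol
n(E) = 386 / 504.00 = 0.7659 mol
selectivity = 0.6548/(0.6548+0.7659) × 100 = 46.09 %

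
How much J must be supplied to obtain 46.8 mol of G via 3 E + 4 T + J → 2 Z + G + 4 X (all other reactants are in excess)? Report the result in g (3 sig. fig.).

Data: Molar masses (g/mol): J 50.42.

2360 g

n(G) = 46.80 mol
n(J) = (1/1) × 46.80 = 46.80 mol
mass = 46.80 × 50.42 = 2360 g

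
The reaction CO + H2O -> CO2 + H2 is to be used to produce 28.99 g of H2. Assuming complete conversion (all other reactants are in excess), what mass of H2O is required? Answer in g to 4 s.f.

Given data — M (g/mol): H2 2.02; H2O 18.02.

n(H2) = 28.99 / 2.02 = 14.35 mol
n(H2O) = (1/1) × 14.35 = 14.35 mol
mass = 14.35 × 18.02 = 258.6 g

258.6 g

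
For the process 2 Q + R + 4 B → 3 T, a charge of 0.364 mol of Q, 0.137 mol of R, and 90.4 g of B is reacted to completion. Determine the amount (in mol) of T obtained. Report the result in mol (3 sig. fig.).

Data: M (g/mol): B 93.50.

n(Q) = 0.3640 mol
n(R) = 0.1370 mol
n(B) = 90.40 / 93.50 = 0.9668 mol
n/ν for Q = 0.3640/2 = 0.1820
n/ν for R = 0.1370/1 = 0.1370
n/ν for B = 0.9668/4 = 0.2417
Smallest n/ν is R → limiting reagent.
n(T) = (3/1) × 0.1370 = 0.4110 mol

0.411 mol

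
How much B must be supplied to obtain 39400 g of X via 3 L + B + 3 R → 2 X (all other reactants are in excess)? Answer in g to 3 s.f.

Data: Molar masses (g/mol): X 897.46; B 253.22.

n(X) = 39400 / 897.46 = 43.90 mol
n(B) = (1/2) × 43.90 = 21.95 mol
mass = 21.95 × 253.22 = 5558 g

5560 g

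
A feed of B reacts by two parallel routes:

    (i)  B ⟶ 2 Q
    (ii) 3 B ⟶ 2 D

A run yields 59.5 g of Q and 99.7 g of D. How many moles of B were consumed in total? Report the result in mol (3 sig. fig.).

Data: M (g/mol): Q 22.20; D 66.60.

n(Q) = 59.5 / 22.20 = 2.680 mol
n(D) = 99.7 / 66.60 = 1.497 mol
n(B) via (i) = (1/2)×2.680 = 1.340 mol
n(B) via (ii) = (3/2)×1.497 = 2.246 mol
total n(B) = 1.340 + 2.246 = 3.586 mol

3.59 mol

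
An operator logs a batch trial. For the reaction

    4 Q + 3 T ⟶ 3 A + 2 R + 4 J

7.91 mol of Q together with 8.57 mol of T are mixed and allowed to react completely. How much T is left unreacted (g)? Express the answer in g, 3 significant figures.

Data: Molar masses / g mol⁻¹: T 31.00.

81.8 g

n(Q) = 7.910 mol
n(T) = 8.570 mol
n/ν for Q = 7.910/4 = 1.978
n/ν for T = 8.570/3 = 2.857
Smallest n/ν is Q → limiting reagent.
T consumed = (3/4) × 7.910 = 5.933 mol
T remaining = 8.570 − 5.933 = 2.637 mol
mass = 2.637 × 31.00 = 81.75 g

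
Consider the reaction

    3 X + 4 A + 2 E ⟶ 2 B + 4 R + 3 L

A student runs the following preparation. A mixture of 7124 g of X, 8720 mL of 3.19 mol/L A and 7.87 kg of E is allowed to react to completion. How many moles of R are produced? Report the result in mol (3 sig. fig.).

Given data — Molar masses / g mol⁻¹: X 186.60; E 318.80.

n(X) = 7124 / 186.60 = 38.18 mol
n(A) = 3.19 × 8720/1000 = 27.82 mol
n(E) = 7.870×1000 / 318.80 = 24.69 mol
n/ν for X = 38.18/3 = 12.73
n/ν for A = 27.82/4 = 6.955
n/ν for E = 24.69/2 = 12.35
Smallest n/ν is A → limiting reagent.
n(R) = (4/4) × 27.82 = 27.82 mol

27.8 mol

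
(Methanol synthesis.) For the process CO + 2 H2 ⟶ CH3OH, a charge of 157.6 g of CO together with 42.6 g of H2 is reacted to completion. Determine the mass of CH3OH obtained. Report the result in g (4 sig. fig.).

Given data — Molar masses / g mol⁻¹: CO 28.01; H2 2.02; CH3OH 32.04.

180.3 g

n(CO) = 157.6 / 28.01 = 5.627 mol
n(H2) = 42.60 / 2.02 = 21.09 mol
n/ν → CO: 5.627, H2: 10.55; CO is limiting.
n(CH3OH) = (1/1) × 5.627 = 5.627 mol
mass = 5.627 × 32.04 = 180.3 g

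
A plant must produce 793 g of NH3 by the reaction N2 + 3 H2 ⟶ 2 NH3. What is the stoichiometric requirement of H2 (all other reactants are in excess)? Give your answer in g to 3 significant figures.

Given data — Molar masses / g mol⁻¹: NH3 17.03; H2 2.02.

n(NH3) = 793 / 17.03 = 46.56 mol
n(H2) = (3/2) × 46.56 = 69.84 mol
mass = 69.84 × 2.02 = 141.1 g

141 g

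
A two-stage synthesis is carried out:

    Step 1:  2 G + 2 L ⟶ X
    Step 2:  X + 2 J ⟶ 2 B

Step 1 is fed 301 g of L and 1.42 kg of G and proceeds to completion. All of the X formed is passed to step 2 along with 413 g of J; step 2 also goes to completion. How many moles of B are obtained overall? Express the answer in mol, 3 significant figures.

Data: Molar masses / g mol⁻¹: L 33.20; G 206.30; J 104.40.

3.96 mol

Step 1:
n(L) = 301.0 / 33.20 = 9.066 mol
n(G) = 1.420×1000 / 206.30 = 6.883 mol
n/ν for L = 9.066/2 = 4.533
n/ν for G = 6.883/2 = 3.442
Smallest n/ν is G → limiting reagent.
n(X) produced = (1/2) × 6.883 = 3.442 mol
Step 2:
n(X) available = 3.442 mol
n(J) = 413.0 / 104.40 = 3.956 mol
n/ν for X = 3.442/1 = 3.442
n/ν for J = 3.956/2 = 1.978
Smallest n/ν is J → limiting reagent.
n(B) = (2/2) × 3.956 = 3.956 mol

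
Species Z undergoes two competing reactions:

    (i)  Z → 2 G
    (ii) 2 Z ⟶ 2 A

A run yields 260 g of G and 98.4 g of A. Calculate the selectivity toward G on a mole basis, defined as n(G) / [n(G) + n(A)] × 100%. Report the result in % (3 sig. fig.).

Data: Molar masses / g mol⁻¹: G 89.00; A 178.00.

84.1 %

n(G) = 260 / 89.00 = 2.921 mol
n(A) = 98.4 / 178.00 = 0.5528 mol
selectivity = 2.921/(2.921+0.5528) × 100 = 84.09 %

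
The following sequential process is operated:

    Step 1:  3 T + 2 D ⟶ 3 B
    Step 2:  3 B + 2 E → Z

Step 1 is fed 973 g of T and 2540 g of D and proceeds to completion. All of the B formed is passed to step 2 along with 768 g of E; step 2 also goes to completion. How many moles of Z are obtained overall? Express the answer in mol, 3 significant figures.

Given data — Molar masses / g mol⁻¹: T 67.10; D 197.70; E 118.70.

Step 1:
n(T) = 973.0 / 67.10 = 14.50 mol
n(D) = 2540 / 197.70 = 12.85 mol
n/ν for T = 14.50/3 = 4.833
n/ν for D = 12.85/2 = 6.425
Smallest n/ν is T → limiting reagent.
n(B) produced = (3/3) × 14.50 = 14.50 mol
Step 2:
n(B) available = 14.50 mol
n(E) = 768.0 / 118.70 = 6.470 mol
n/ν for B = 14.50/3 = 4.833
n/ν for E = 6.470/2 = 3.235
Smallest n/ν is E → limiting reagent.
n(Z) = (1/2) × 6.470 = 3.235 mol

3.24 mol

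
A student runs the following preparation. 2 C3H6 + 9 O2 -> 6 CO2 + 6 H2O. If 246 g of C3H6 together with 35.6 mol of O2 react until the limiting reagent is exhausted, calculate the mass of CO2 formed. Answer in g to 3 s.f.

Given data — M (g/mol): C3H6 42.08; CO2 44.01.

772 g

n(C3H6) = 246.0 / 42.08 = 5.846 mol
n(O2) = 35.60 mol
n/ν → C3H6: 2.923, O2: 3.956; C3H6 is limiting.
n(CO2) = (6/2) × 5.846 = 17.54 mol
mass = 17.54 × 44.01 = 771.9 g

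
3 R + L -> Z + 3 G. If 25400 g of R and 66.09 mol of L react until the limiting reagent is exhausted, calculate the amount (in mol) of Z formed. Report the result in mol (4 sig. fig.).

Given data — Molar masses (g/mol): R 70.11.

66.09 mol

n(R) = 25400 / 70.11 = 362.3 mol
n(L) = 66.09 mol
n/ν for R = 362.3/3 = 120.8
n/ν for L = 66.09/1 = 66.09
Smallest n/ν is L → limiting reagent.
n(Z) = (1/1) × 66.09 = 66.09 mol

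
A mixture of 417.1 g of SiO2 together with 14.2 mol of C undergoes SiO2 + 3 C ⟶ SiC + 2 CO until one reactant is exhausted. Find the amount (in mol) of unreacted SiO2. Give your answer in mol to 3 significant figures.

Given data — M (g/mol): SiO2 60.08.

n(SiO2) = 417.1 / 60.08 = 6.942 mol
n(C) = 14.20 mol
n/ν → SiO2: 6.942, C: 4.733; C is limiting.
SiO2 consumed = (1/3) × 14.20 = 4.733 mol
SiO2 remaining = 6.942 − 4.733 = 2.209 mol

2.21 mol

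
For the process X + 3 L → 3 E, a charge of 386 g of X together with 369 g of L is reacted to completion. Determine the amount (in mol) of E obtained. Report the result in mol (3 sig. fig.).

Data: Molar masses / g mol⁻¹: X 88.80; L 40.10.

9.20 mol

n(X) = 386.0 / 88.80 = 4.347 mol
n(L) = 369.0 / 40.10 = 9.202 mol
n/ν → X: 4.347, L: 3.067; L is limiting.
n(E) = (3/3) × 9.202 = 9.202 mol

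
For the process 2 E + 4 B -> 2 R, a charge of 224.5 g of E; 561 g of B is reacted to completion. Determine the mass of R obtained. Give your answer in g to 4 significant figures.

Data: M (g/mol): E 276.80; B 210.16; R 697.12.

565.4 g

n(E) = 224.5 / 276.80 = 0.8111 mol
n(B) = 561.0 / 210.16 = 2.669 mol
n/ν for E = 0.8111/2 = 0.4056
n/ν for B = 2.669/4 = 0.6673
Smallest n/ν is E → limiting reagent.
n(R) = (2/2) × 0.8111 = 0.8111 mol
mass = 0.8111 × 697.12 = 565.4 g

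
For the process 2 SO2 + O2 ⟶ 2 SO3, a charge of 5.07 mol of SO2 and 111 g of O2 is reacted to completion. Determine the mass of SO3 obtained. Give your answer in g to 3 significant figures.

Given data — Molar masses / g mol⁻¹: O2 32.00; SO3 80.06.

406 g

n(SO2) = 5.070 mol
n(O2) = 111.0 / 32.00 = 3.469 mol
n/ν → SO2: 2.535, O2: 3.469; SO2 is limiting.
n(SO3) = (2/2) × 5.070 = 5.070 mol
mass = 5.070 × 80.06 = 405.9 g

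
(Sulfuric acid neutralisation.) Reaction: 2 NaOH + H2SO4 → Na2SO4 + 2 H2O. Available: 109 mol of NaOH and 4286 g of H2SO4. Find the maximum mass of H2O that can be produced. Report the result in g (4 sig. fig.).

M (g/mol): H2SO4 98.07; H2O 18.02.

n(NaOH) = 109.0 mol
n(H2SO4) = 4286 / 98.07 = 43.70 mol
n/ν for NaOH = 109.0/2 = 54.50
n/ν for H2SO4 = 43.70/1 = 43.70
Smallest n/ν is H2SO4 → limiting reagent.
n(H2O) = (2/1) × 43.70 = 87.40 mol
mass = 87.40 × 18.02 = 1575 g

1575 g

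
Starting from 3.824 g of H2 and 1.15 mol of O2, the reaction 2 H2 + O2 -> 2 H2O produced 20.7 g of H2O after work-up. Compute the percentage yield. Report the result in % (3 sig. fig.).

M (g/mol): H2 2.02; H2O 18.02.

n(H2) = 3.824 / 2.02 = 1.893 mol
n(O2) = 1.150 mol
n/ν for H2 = 1.893/2 = 0.9465
n/ν for O2 = 1.150/1 = 1.150
Smallest n/ν is H2 → limiting reagent.
theoretical n(H2O) = (2/2) × 1.893 = 1.893 mol → 34.11 g
% yield = 20.7 / 34.11 × 100 = 60.69 %

60.7 %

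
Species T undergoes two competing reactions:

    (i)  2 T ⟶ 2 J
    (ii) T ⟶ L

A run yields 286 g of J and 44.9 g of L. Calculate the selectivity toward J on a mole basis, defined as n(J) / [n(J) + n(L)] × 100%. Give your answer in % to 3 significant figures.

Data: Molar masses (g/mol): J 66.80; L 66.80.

n(J) = 286 / 66.80 = 4.281 mol
n(L) = 44.9 / 66.80 = 0.6722 mol
selectivity = 4.281/(4.281+0.6722) × 100 = 86.43 %

86.4 %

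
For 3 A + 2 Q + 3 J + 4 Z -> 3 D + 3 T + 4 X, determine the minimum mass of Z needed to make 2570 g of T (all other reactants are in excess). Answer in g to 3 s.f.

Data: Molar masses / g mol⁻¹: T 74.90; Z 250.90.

n(T) = 2570 / 74.90 = 34.31 mol
n(Z) = (4/3) × 34.31 = 45.75 mol
mass = 45.75 × 250.90 = 11480 g

11500 g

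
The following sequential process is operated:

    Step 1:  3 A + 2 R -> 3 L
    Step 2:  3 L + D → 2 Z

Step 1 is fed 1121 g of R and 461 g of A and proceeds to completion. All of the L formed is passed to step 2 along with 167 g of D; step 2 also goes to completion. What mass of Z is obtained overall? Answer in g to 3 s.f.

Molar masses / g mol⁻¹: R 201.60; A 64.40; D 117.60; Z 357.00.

Step 1:
n(R) = 1121 / 201.60 = 5.561 mol
n(A) = 461.0 / 64.40 = 7.158 mol
n/ν for R = 5.561/2 = 2.781
n/ν for A = 7.158/3 = 2.386
Smallest n/ν is A → limiting reagent.
n(L) produced = (3/3) × 7.158 = 7.158 mol
Step 2:
n(L) available = 7.158 mol
n(D) = 167.0 / 117.60 = 1.420 mol
n/ν for L = 7.158/3 = 2.386
n/ν for D = 1.420/1 = 1.420
Smallest n/ν is D → limiting reagent.
n(Z) = (2/1) × 1.420 = 2.840 mol
mass = 2.840 × 357.00 = 1014 g

1010 g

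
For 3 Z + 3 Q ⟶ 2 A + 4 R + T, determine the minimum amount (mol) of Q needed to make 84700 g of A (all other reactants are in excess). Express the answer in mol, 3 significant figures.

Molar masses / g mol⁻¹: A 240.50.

528 mol

n(A) = 84700 / 240.50 = 352.2 mol
n(Q) = (3/2) × 352.2 = 528.3 mol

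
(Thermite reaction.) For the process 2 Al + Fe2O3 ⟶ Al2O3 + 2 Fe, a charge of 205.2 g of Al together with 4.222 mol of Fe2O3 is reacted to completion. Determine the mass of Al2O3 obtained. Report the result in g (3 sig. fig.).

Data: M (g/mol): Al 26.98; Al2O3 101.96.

388 g

n(Al) = 205.2 / 26.98 = 7.606 mol
n(Fe2O3) = 4.222 mol
n/ν for Al = 7.606/2 = 3.803
n/ν for Fe2O3 = 4.222/1 = 4.222
Smallest n/ν is Al → limiting reagent.
n(Al2O3) = (1/2) × 7.606 = 3.803 mol
mass = 3.803 × 101.96 = 387.8 g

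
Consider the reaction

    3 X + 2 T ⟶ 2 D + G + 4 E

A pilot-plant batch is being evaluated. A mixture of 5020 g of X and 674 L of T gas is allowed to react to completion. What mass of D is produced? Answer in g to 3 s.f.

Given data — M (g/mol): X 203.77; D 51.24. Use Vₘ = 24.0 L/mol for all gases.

n(X) = 5020 / 203.77 = 24.64 mol
n(T) = 674.0 / 24.0 = 28.08 mol
n/ν for X = 24.64/3 = 8.213
n/ν for T = 28.08/2 = 14.04
Smallest n/ν is X → limiting reagent.
n(D) = (2/3) × 24.64 = 16.43 mol
mass = 16.43 × 51.24 = 841.9 g

842 g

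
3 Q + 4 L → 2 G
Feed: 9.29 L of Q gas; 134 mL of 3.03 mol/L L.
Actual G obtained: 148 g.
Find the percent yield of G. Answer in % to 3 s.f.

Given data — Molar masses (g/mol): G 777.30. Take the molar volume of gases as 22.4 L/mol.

93.8 %

n(Q) = 9.290 / 22.4 = 0.4147 mol
n(L) = 3.03 × 134.0/1000 = 0.4060 mol
n/ν for Q = 0.4147/3 = 0.1382
n/ν for L = 0.4060/4 = 0.1015
Smallest n/ν is L → limiting reagent.
theoretical n(G) = (2/4) × 0.4060 = 0.2030 mol → 157.8 g
% yield = 148 / 157.8 × 100 = 93.79 %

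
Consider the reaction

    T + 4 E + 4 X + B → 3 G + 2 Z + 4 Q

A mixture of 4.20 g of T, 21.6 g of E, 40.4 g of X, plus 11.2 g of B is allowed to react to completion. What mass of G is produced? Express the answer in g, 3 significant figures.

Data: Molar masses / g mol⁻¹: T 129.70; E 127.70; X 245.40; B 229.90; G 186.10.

n(T) = 4.200 / 129.70 = 0.03238 mol
n(E) = 21.60 / 127.70 = 0.1691 mol
n(X) = 40.40 / 245.40 = 0.1646 mol
n(B) = 11.20 / 229.90 = 0.04872 mol
n/ν for T = 0.03238/1 = 0.03238
n/ν for E = 0.1691/4 = 0.04228
n/ν for X = 0.1646/4 = 0.04115
n/ν for B = 0.04872/1 = 0.04872
Smallest n/ν is T → limiting reagent.
n(G) = (3/1) × 0.03238 = 0.09714 mol
mass = 0.09714 × 186.10 = 18.08 g

18.1 g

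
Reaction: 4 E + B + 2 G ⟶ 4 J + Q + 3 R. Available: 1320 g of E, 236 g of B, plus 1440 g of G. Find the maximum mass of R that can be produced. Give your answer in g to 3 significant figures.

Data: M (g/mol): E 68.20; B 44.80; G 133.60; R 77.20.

1120 g

n(E) = 1320 / 68.20 = 19.35 mol
n(B) = 236.0 / 44.80 = 5.268 mol
n(G) = 1440 / 133.60 = 10.78 mol
n/ν for E = 19.35/4 = 4.838
n/ν for B = 5.268/1 = 5.268
n/ν for G = 10.78/2 = 5.390
Smallest n/ν is E → limiting reagent.
n(R) = (3/4) × 19.35 = 14.51 mol
mass = 14.51 × 77.20 = 1120 g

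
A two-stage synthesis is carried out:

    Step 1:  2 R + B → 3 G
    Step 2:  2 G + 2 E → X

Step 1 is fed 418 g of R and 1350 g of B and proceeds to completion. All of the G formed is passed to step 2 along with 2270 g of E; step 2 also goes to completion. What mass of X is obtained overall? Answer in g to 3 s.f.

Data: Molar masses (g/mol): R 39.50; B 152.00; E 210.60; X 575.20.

Step 1:
n(R) = 418.0 / 39.50 = 10.58 mol
n(B) = 1350 / 152.00 = 8.882 mol
n/ν → R: 5.290, B: 8.882; R is limiting.
n(G) produced = (3/2) × 10.58 = 15.87 mol
Step 2:
n(G) available = 15.87 mol
n(E) = 2270 / 210.60 = 10.78 mol
n/ν → G: 7.935, E: 5.390; E is limiting.
n(X) = (1/2) × 10.78 = 5.390 mol
mass = 5.390 × 575.20 = 3100 g

3100 g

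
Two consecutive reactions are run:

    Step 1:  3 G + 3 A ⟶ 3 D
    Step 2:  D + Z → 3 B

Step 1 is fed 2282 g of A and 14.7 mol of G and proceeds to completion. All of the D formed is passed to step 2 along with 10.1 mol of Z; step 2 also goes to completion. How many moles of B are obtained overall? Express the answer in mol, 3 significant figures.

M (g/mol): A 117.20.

30.3 mol

Step 1:
n(A) = 2282 / 117.20 = 19.47 mol
n(G) = 14.70 mol
n/ν for A = 19.47/3 = 6.490
n/ν for G = 14.70/3 = 4.900
Smallest n/ν is G → limiting reagent.
n(D) produced = (3/3) × 14.70 = 14.70 mol
Step 2:
n(D) available = 14.70 mol
n(Z) = 10.10 mol
n/ν for D = 14.70/1 = 14.70
n/ν for Z = 10.10/1 = 10.10
Smallest n/ν is Z → limiting reagent.
n(B) = (3/1) × 10.10 = 30.30 mol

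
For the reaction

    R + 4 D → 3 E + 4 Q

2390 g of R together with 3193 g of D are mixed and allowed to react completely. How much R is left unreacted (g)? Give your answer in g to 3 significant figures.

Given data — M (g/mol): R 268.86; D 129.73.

n(R) = 2390 / 268.86 = 8.889 mol
n(D) = 3193 / 129.73 = 24.61 mol
n/ν for R = 8.889/1 = 8.889
n/ν for D = 24.61/4 = 6.153
Smallest n/ν is D → limiting reagent.
R consumed = (1/4) × 24.61 = 6.153 mol
R remaining = 8.889 − 6.153 = 2.736 mol
mass = 2.736 × 268.86 = 735.6 g

736 g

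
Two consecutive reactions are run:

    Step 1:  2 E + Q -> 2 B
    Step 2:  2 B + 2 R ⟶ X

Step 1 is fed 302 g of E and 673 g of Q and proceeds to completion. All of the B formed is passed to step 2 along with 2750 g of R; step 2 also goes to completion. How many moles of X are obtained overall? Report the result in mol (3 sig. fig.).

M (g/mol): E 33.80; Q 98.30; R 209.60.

4.47 mol

Step 1:
n(E) = 302.0 / 33.80 = 8.935 mol
n(Q) = 673.0 / 98.30 = 6.846 mol
n/ν for E = 8.935/2 = 4.468
n/ν for Q = 6.846/1 = 6.846
Smallest n/ν is E → limiting reagent.
n(B) produced = (2/2) × 8.935 = 8.935 mol
Step 2:
n(B) available = 8.935 mol
n(R) = 2750 / 209.60 = 13.12 mol
n/ν for B = 8.935/2 = 4.468
n/ν for R = 13.12/2 = 6.560
Smallest n/ν is B → limiting reagent.
n(X) = (1/2) × 8.935 = 4.468 mol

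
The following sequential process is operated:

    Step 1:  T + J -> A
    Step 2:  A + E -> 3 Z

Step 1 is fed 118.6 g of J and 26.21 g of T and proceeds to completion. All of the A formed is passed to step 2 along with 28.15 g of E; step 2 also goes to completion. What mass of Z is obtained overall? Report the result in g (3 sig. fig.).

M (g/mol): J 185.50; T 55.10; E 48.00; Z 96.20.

Step 1:
n(J) = 118.6 / 185.50 = 0.6394 mol
n(T) = 26.21 / 55.10 = 0.4757 mol
n/ν for J = 0.6394/1 = 0.6394
n/ν for T = 0.4757/1 = 0.4757
Smallest n/ν is T → limiting reagent.
n(A) produced = (1/1) × 0.4757 = 0.4757 mol
Step 2:
n(A) available = 0.4757 mol
n(E) = 28.15 / 48.00 = 0.5865 mol
n/ν for A = 0.4757/1 = 0.4757
n/ν for E = 0.5865/1 = 0.5865
Smallest n/ν is A → limiting reagent.
n(Z) = (3/1) × 0.4757 = 1.427 mol
mass = 1.427 × 96.20 = 137.3 g

137 g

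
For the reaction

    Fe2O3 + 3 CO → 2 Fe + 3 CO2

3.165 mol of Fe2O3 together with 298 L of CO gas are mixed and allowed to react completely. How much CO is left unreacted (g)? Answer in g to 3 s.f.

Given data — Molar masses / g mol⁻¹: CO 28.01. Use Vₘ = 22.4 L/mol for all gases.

n(Fe2O3) = 3.165 mol
n(CO) = 298.0 / 22.4 = 13.30 mol
n/ν → Fe2O3: 3.165, CO: 4.433; Fe2O3 is limiting.
CO consumed = (3/1) × 3.165 = 9.495 mol
CO remaining = 13.30 − 9.495 = 3.805 mol
mass = 3.805 × 28.01 = 106.6 g

107 g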